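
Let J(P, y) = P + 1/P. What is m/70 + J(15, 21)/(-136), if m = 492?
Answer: 49393/7140 ≈ 6.9178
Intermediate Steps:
m/70 + J(15, 21)/(-136) = 492/70 + (15 + 1/15)/(-136) = 492*(1/70) + (15 + 1/15)*(-1/136) = 246/35 + (226/15)*(-1/136) = 246/35 - 113/1020 = 49393/7140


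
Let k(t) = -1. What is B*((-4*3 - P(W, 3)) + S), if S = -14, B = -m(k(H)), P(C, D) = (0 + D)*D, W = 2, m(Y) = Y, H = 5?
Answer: -35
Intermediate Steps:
P(C, D) = D**2 (P(C, D) = D*D = D**2)
B = 1 (B = -1*(-1) = 1)
B*((-4*3 - P(W, 3)) + S) = 1*((-4*3 - 1*3**2) - 14) = 1*((-12 - 1*9) - 14) = 1*((-12 - 9) - 14) = 1*(-21 - 14) = 1*(-35) = -35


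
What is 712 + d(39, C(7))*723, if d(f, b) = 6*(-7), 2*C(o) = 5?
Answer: -29654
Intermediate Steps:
C(o) = 5/2 (C(o) = (1/2)*5 = 5/2)
d(f, b) = -42
712 + d(39, C(7))*723 = 712 - 42*723 = 712 - 30366 = -29654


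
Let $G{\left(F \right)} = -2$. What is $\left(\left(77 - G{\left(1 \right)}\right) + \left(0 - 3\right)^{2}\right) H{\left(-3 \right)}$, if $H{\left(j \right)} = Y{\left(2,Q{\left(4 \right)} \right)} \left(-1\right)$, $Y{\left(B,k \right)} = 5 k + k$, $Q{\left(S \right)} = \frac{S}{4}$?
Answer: $-528$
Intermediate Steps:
$Q{\left(S \right)} = \frac{S}{4}$ ($Q{\left(S \right)} = S \frac{1}{4} = \frac{S}{4}$)
$Y{\left(B,k \right)} = 6 k$
$H{\left(j \right)} = -6$ ($H{\left(j \right)} = 6 \cdot \frac{1}{4} \cdot 4 \left(-1\right) = 6 \cdot 1 \left(-1\right) = 6 \left(-1\right) = -6$)
$\left(\left(77 - G{\left(1 \right)}\right) + \left(0 - 3\right)^{2}\right) H{\left(-3 \right)} = \left(\left(77 - -2\right) + \left(0 - 3\right)^{2}\right) \left(-6\right) = \left(\left(77 + 2\right) + \left(-3\right)^{2}\right) \left(-6\right) = \left(79 + 9\right) \left(-6\right) = 88 \left(-6\right) = -528$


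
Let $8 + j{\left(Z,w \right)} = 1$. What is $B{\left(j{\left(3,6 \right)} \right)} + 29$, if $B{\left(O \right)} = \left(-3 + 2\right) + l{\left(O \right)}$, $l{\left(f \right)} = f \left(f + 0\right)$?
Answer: $77$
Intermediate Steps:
$l{\left(f \right)} = f^{2}$ ($l{\left(f \right)} = f f = f^{2}$)
$j{\left(Z,w \right)} = -7$ ($j{\left(Z,w \right)} = -8 + 1 = -7$)
$B{\left(O \right)} = -1 + O^{2}$ ($B{\left(O \right)} = \left(-3 + 2\right) + O^{2} = -1 + O^{2}$)
$B{\left(j{\left(3,6 \right)} \right)} + 29 = \left(-1 + \left(-7\right)^{2}\right) + 29 = \left(-1 + 49\right) + 29 = 48 + 29 = 77$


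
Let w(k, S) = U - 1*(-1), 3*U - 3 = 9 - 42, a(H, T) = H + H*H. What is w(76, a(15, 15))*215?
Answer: -1935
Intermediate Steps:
a(H, T) = H + H²
U = -10 (U = 1 + (9 - 42)/3 = 1 + (⅓)*(-33) = 1 - 11 = -10)
w(k, S) = -9 (w(k, S) = -10 - 1*(-1) = -10 + 1 = -9)
w(76, a(15, 15))*215 = -9*215 = -1935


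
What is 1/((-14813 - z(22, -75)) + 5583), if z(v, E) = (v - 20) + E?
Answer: -1/9157 ≈ -0.00010921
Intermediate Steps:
z(v, E) = -20 + E + v (z(v, E) = (-20 + v) + E = -20 + E + v)
1/((-14813 - z(22, -75)) + 5583) = 1/((-14813 - (-20 - 75 + 22)) + 5583) = 1/((-14813 - 1*(-73)) + 5583) = 1/((-14813 + 73) + 5583) = 1/(-14740 + 5583) = 1/(-9157) = -1/9157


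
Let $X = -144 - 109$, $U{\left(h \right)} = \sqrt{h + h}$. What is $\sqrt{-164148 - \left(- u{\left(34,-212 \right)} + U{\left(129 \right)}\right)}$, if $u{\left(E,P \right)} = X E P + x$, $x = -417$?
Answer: $\sqrt{1659059 - \sqrt{258}} \approx 1288.0$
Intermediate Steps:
$U{\left(h \right)} = \sqrt{2} \sqrt{h}$ ($U{\left(h \right)} = \sqrt{2 h} = \sqrt{2} \sqrt{h}$)
$X = -253$ ($X = -144 - 109 = -253$)
$u{\left(E,P \right)} = -417 - 253 E P$ ($u{\left(E,P \right)} = - 253 E P - 417 = -417 - 253 E P$)
$\sqrt{-164148 - \left(- u{\left(34,-212 \right)} + U{\left(129 \right)}\right)} = \sqrt{-164148 - \left(417 - 1823624 + \sqrt{2} \sqrt{129}\right)} = \sqrt{-164148 + \left(\left(-417 + 1823624\right) - \sqrt{258}\right)} = \sqrt{-164148 + \left(1823207 - \sqrt{258}\right)} = \sqrt{1659059 - \sqrt{258}}$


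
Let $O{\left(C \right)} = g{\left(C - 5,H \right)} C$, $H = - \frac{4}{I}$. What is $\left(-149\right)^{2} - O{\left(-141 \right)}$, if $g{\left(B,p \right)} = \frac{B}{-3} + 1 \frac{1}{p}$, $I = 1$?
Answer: $\frac{116111}{4} \approx 29028.0$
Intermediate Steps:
$H = -4$ ($H = - \frac{4}{1} = \left(-4\right) 1 = -4$)
$g{\left(B,p \right)} = \frac{1}{p} - \frac{B}{3}$ ($g{\left(B,p \right)} = B \left(- \frac{1}{3}\right) + \frac{1}{p} = - \frac{B}{3} + \frac{1}{p} = \frac{1}{p} - \frac{B}{3}$)
$O{\left(C \right)} = C \left(\frac{17}{12} - \frac{C}{3}\right)$ ($O{\left(C \right)} = \left(\frac{1}{-4} - \frac{C - 5}{3}\right) C = \left(- \frac{1}{4} - \frac{-5 + C}{3}\right) C = \left(- \frac{1}{4} - \left(- \frac{5}{3} + \frac{C}{3}\right)\right) C = \left(\frac{17}{12} - \frac{C}{3}\right) C = C \left(\frac{17}{12} - \frac{C}{3}\right)$)
$\left(-149\right)^{2} - O{\left(-141 \right)} = \left(-149\right)^{2} - \frac{1}{12} \left(-141\right) \left(17 - -564\right) = 22201 - \frac{1}{12} \left(-141\right) \left(17 + 564\right) = 22201 - \frac{1}{12} \left(-141\right) 581 = 22201 - - \frac{27307}{4} = 22201 + \frac{27307}{4} = \frac{116111}{4}$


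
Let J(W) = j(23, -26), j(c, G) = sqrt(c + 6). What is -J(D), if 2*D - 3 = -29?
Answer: -sqrt(29) ≈ -5.3852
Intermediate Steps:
j(c, G) = sqrt(6 + c)
D = -13 (D = 3/2 + (1/2)*(-29) = 3/2 - 29/2 = -13)
J(W) = sqrt(29) (J(W) = sqrt(6 + 23) = sqrt(29))
-J(D) = -sqrt(29)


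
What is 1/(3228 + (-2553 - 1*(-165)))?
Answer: 1/840 ≈ 0.0011905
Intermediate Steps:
1/(3228 + (-2553 - 1*(-165))) = 1/(3228 + (-2553 + 165)) = 1/(3228 - 2388) = 1/840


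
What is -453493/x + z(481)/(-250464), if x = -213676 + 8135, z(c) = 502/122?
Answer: 6928552325081/3140317882464 ≈ 2.2063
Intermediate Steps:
z(c) = 251/61 (z(c) = 502*(1/122) = 251/61)
x = -205541
-453493/x + z(481)/(-250464) = -453493/(-205541) + (251/61)/(-250464) = -453493*(-1/205541) + (251/61)*(-1/250464) = 453493/205541 - 251/15278304 = 6928552325081/3140317882464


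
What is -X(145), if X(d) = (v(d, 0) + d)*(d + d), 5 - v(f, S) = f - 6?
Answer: -3190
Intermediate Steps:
v(f, S) = 11 - f (v(f, S) = 5 - (f - 6) = 5 - (-6 + f) = 5 + (6 - f) = 11 - f)
X(d) = 22*d (X(d) = ((11 - d) + d)*(d + d) = 11*(2*d) = 22*d)
-X(145) = -22*145 = -1*3190 = -3190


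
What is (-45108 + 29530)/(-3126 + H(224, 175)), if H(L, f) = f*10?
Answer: 7789/688 ≈ 11.321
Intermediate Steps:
H(L, f) = 10*f
(-45108 + 29530)/(-3126 + H(224, 175)) = (-45108 + 29530)/(-3126 + 10*175) = -15578/(-3126 + 1750) = -15578/(-1376) = -15578*(-1/1376) = 7789/688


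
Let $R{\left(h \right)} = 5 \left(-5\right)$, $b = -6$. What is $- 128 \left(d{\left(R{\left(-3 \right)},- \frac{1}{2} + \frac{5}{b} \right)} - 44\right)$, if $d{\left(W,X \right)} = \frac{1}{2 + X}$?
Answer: $5440$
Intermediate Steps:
$R{\left(h \right)} = -25$
$- 128 \left(d{\left(R{\left(-3 \right)},- \frac{1}{2} + \frac{5}{b} \right)} - 44\right) = - 128 \left(\frac{1}{2 + \left(- \frac{1}{2} + \frac{5}{-6}\right)} - 44\right) = - 128 \left(\frac{1}{2 + \left(\left(-1\right) \frac{1}{2} + 5 \left(- \frac{1}{6}\right)\right)} - 44\right) = - 128 \left(\frac{1}{2 - \frac{4}{3}} - 44\right) = - 128 \left(\frac{1}{\frac{2}{3}} - 44\right) = - 128 \left(\frac{3}{2} - 44\right) = \left(-128\right) \left(- \frac{85}{2}\right) = 5440$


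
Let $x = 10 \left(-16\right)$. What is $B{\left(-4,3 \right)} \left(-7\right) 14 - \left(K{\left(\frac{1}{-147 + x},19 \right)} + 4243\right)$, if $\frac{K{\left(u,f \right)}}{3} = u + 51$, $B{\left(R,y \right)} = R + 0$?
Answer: $- \frac{1229225}{307} \approx -4004.0$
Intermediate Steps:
$x = -160$
$B{\left(R,y \right)} = R$
$K{\left(u,f \right)} = 153 + 3 u$ ($K{\left(u,f \right)} = 3 \left(u + 51\right) = 3 \left(51 + u\right) = 153 + 3 u$)
$B{\left(-4,3 \right)} \left(-7\right) 14 - \left(K{\left(\frac{1}{-147 + x},19 \right)} + 4243\right) = \left(-4\right) \left(-7\right) 14 - \left(\left(153 + \frac{3}{-147 - 160}\right) + 4243\right) = 28 \cdot 14 - \left(\left(153 + \frac{3}{-307}\right) + 4243\right) = 392 - \left(\left(153 + 3 \left(- \frac{1}{307}\right)\right) + 4243\right) = 392 - \left(\left(153 - \frac{3}{307}\right) + 4243\right) = 392 - \left(\frac{46968}{307} + 4243\right) = 392 - \frac{1349569}{307} = - \frac{1229225}{307}$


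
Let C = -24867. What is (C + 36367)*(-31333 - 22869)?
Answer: -623323000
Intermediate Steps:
(C + 36367)*(-31333 - 22869) = (-24867 + 36367)*(-31333 - 22869) = 11500*(-54202) = -623323000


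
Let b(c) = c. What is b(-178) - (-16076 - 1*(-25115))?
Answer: -9217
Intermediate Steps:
b(-178) - (-16076 - 1*(-25115)) = -178 - (-16076 - 1*(-25115)) = -178 - (-16076 + 25115) = -178 - 1*9039 = -178 - 9039 = -9217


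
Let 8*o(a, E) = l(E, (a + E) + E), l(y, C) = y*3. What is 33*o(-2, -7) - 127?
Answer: -1709/8 ≈ -213.63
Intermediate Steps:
l(y, C) = 3*y
o(a, E) = 3*E/8 (o(a, E) = (3*E)/8 = 3*E/8)
33*o(-2, -7) - 127 = 33*((3/8)*(-7)) - 127 = 33*(-21/8) - 127 = -693/8 - 127 = -1709/8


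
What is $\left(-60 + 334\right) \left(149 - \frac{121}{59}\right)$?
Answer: $\frac{2375580}{59} \approx 40264.0$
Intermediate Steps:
$\left(-60 + 334\right) \left(149 - \frac{121}{59}\right) = 274 \left(149 - \frac{121}{59}\right) = 274 \cdot \frac{8670}{59} = \frac{2375580}{59}$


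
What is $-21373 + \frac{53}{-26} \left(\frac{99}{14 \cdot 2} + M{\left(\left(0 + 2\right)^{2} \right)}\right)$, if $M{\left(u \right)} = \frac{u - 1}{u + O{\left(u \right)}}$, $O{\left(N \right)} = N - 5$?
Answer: $- \frac{15566275}{728} \approx -21382.0$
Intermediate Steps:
$O{\left(N \right)} = -5 + N$
$M{\left(u \right)} = \frac{-1 + u}{-5 + 2 u}$ ($M{\left(u \right)} = \frac{u - 1}{u + \left(-5 + u\right)} = \frac{-1 + u}{-5 + 2 u}$)
$-21373 + \frac{53}{-26} \left(\frac{99}{14 \cdot 2} + M{\left(\left(0 + 2\right)^{2} \right)}\right) = -21373 + \frac{53}{-26} \left(\frac{99}{14 \cdot 2} + \frac{-1 + \left(0 + 2\right)^{2}}{-5 + 2 \left(0 + 2\right)^{2}}\right) = -21373 + 53 \left(- \frac{1}{26}\right) \left(\frac{99}{28} + \frac{-1 + 2^{2}}{-5 + 2 \cdot 2^{2}}\right) = -21373 - \frac{53 \left(99 \cdot \frac{1}{28} + \frac{-1 + 4}{-5 + 2 \cdot 4}\right)}{26} = -21373 - \frac{53 \left(\frac{99}{28} + \frac{1}{-5 + 8} \cdot 3\right)}{26} = -21373 - \frac{53 \left(\frac{99}{28} + \frac{1}{3} \cdot 3\right)}{26} = -21373 - \frac{53 \left(\frac{99}{28} + 1\right)}{26} = -21373 - \frac{6731}{728} = - \frac{15566275}{728}$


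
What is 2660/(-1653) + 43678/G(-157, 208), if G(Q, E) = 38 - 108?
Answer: -1904893/3045 ≈ -625.58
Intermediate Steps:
G(Q, E) = -70
2660/(-1653) + 43678/G(-157, 208) = 2660/(-1653) + 43678/(-70) = 2660*(-1/1653) + 43678*(-1/70) = -140/87 - 21839/35 = -1904893/3045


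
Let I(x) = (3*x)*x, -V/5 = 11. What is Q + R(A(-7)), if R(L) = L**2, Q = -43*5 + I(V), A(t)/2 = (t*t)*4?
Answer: 162524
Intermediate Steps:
V = -55 (V = -5*11 = -55)
A(t) = 8*t**2 (A(t) = 2*((t*t)*4) = 2*(t**2*4) = 2*(4*t**2) = 8*t**2)
I(x) = 3*x**2
Q = 8860 (Q = -43*5 + 3*(-55)**2 = -215 + 3*3025 = -215 + 9075 = 8860)
Q + R(A(-7)) = 8860 + (8*(-7)**2)**2 = 8860 + (8*49)**2 = 8860 + 392**2 = 8860 + 153664 = 162524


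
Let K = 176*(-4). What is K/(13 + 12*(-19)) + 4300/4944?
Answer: 1101269/265740 ≈ 4.1442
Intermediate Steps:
K = -704
K/(13 + 12*(-19)) + 4300/4944 = -704/(13 + 12*(-19)) + 4300/4944 = -704/(13 - 228) + 4300*(1/4944) = -704/(-215) + 1075/1236 = -704*(-1/215) + 1075/1236 = 704/215 + 1075/1236 = 1101269/265740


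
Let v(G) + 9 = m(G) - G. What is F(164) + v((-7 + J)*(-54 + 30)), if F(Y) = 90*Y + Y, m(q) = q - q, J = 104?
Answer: 17243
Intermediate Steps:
m(q) = 0
F(Y) = 91*Y
v(G) = -9 - G (v(G) = -9 + (0 - G) = -9 - G)
F(164) + v((-7 + J)*(-54 + 30)) = 91*164 + (-9 - (-7 + 104)*(-54 + 30)) = 14924 + (-9 - 97*(-24)) = 14924 + (-9 - 1*(-2328)) = 14924 + (-9 + 2328) = 14924 + 2319 = 17243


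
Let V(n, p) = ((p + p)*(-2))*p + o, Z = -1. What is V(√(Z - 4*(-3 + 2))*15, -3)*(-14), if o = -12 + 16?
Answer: 448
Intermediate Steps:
o = 4
V(n, p) = 4 - 4*p² (V(n, p) = ((p + p)*(-2))*p + 4 = ((2*p)*(-2))*p + 4 = (-4*p)*p + 4 = -4*p² + 4 = 4 - 4*p²)
V(√(Z - 4*(-3 + 2))*15, -3)*(-14) = (4 - 4*(-3)²)*(-14) = (4 - 4*9)*(-14) = (4 - 36)*(-14) = -32*(-14) = 448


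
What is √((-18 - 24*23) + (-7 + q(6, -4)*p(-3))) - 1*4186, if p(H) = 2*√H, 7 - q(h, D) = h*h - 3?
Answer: -4186 + √(-577 - 52*I*√3) ≈ -4184.1 - 24.093*I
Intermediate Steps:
q(h, D) = 10 - h² (q(h, D) = 7 - (h*h - 3) = 7 - (h² - 3) = 7 - (-3 + h²) = 7 + (3 - h²) = 10 - h²)
√((-18 - 24*23) + (-7 + q(6, -4)*p(-3))) - 1*4186 = √((-18 - 24*23) + (-7 + (10 - 1*6²)*(2*√(-3)))) - 1*4186 = √((-18 - 552) + (-7 + (10 - 1*36)*(2*(I*√3)))) - 4186 = √(-570 + (-7 + (10 - 36)*(2*I*√3))) - 4186 = √(-570 + (-7 - 52*I*√3)) - 4186 = √(-577 - 52*I*√3) - 4186 = -4186 + √(-577 - 52*I*√3)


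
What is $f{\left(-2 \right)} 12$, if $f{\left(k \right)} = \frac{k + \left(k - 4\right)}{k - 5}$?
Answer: $\frac{96}{7} \approx 13.714$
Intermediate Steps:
$f{\left(k \right)} = \frac{-4 + 2 k}{-5 + k}$ ($f{\left(k \right)} = \frac{k + \left(k - 4\right)}{-5 + k} = \frac{k + \left(-4 + k\right)}{-5 + k} = \frac{-4 + 2 k}{-5 + k}$)
$f{\left(-2 \right)} 12 = \frac{2 \left(-2 - 2\right)}{-5 - 2} \cdot 12 = 2 \frac{1}{-7} \left(-4\right) 12 = 2 \left(- \frac{1}{7}\right) \left(-4\right) 12 = \frac{8}{7} \cdot 12 = \frac{96}{7}$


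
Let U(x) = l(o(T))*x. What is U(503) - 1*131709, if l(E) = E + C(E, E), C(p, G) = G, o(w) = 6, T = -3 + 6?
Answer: -125673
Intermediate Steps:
T = 3
l(E) = 2*E (l(E) = E + E = 2*E)
U(x) = 12*x (U(x) = (2*6)*x = 12*x)
U(503) - 1*131709 = 12*503 - 1*131709 = 6036 - 131709 = -125673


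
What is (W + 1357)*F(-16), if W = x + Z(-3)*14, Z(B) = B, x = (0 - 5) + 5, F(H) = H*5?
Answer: -105200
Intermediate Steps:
F(H) = 5*H
x = 0 (x = -5 + 5 = 0)
W = -42 (W = 0 - 3*14 = 0 - 42 = -42)
(W + 1357)*F(-16) = (-42 + 1357)*(5*(-16)) = 1315*(-80) = -105200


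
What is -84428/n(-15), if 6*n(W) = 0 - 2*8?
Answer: 63321/2 ≈ 31661.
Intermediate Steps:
n(W) = -8/3 (n(W) = (0 - 2*8)/6 = (0 - 16)/6 = (⅙)*(-16) = -8/3)
-84428/n(-15) = -84428/(-8/3) = -84428*(-3/8) = 63321/2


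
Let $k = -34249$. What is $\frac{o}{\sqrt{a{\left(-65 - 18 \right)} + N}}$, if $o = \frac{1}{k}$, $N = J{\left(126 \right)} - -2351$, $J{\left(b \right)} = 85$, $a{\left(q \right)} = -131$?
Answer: $- \frac{\sqrt{2305}}{78943945} \approx -6.0816 \cdot 10^{-7}$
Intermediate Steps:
$N = 2436$ ($N = 85 - -2351 = 85 + 2351 = 2436$)
$o = - \frac{1}{34249}$ ($o = \frac{1}{-34249} = - \frac{1}{34249} \approx -2.9198 \cdot 10^{-5}$)
$\frac{o}{\sqrt{a{\left(-65 - 18 \right)} + N}} = - \frac{1}{34249 \sqrt{-131 + 2436}} = - \frac{1}{34249 \sqrt{2305}} = - \frac{\frac{1}{2305} \sqrt{2305}}{34249} = - \frac{\sqrt{2305}}{78943945}$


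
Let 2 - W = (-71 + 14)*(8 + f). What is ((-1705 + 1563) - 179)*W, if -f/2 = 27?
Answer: 841020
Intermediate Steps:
f = -54 (f = -2*27 = -54)
W = -2620 (W = 2 - (-71 + 14)*(8 - 54) = 2 - (-57)*(-46) = 2 - 1*2622 = 2 - 2622 = -2620)
((-1705 + 1563) - 179)*W = ((-1705 + 1563) - 179)*(-2620) = (-142 - 179)*(-2620) = -321*(-2620) = 841020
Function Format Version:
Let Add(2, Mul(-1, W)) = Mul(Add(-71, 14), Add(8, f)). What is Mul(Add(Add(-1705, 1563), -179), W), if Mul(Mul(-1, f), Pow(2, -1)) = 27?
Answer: 841020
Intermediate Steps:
f = -54 (f = Mul(-2, 27) = -54)
W = -2620 (W = Add(2, Mul(-1, Mul(Add(-71, 14), Add(8, -54)))) = Add(2, Mul(-1, Mul(-57, -46))) = Add(2, Mul(-1, 2622)) = Add(2, -2622) = -2620)
Mul(Add(Add(-1705, 1563), -179), W) = Mul(Add(Add(-1705, 1563), -179), -2620) = Mul(Add(-142, -179), -2620) = Mul(-321, -2620) = 841020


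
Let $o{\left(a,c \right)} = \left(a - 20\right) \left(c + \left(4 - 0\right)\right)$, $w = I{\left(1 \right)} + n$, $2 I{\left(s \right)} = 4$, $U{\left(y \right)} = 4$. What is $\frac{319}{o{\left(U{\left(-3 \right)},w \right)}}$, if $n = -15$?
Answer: $\frac{319}{144} \approx 2.2153$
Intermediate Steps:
$I{\left(s \right)} = 2$ ($I{\left(s \right)} = \frac{1}{2} \cdot 4 = 2$)
$w = -13$ ($w = 2 - 15 = -13$)
$o{\left(a,c \right)} = \left(-20 + a\right) \left(4 + c\right)$ ($o{\left(a,c \right)} = \left(-20 + a\right) \left(c + \left(4 + 0\right)\right) = \left(-20 + a\right) \left(c + 4\right) = \left(-20 + a\right) \left(4 + c\right)$)
$\frac{319}{o{\left(U{\left(-3 \right)},w \right)}} = \frac{319}{-80 - -260 + 4 \cdot 4 + 4 \left(-13\right)} = \frac{319}{-80 + 260 + 16 - 52} = \frac{319}{144}$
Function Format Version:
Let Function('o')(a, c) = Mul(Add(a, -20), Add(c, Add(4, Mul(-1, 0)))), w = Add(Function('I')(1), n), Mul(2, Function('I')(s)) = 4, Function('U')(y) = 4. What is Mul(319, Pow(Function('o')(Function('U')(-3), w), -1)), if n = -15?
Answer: Rational(319, 144) ≈ 2.2153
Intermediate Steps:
Function('I')(s) = 2 (Function('I')(s) = Mul(Rational(1, 2), 4) = 2)
w = -13 (w = Add(2, -15) = -13)
Function('o')(a, c) = Mul(Add(-20, a), Add(4, c)) (Function('o')(a, c) = Mul(Add(-20, a), Add(c, Add(4, 0))) = Mul(Add(-20, a), Add(c, 4)) = Mul(Add(-20, a), Add(4, c)))
Mul(319, Pow(Function('o')(Function('U')(-3), w), -1)) = Mul(319, Pow(Add(-80, Mul(-20, -13), Mul(4, 4), Mul(4, -13)), -1)) = Mul(319, Pow(Add(-80, 260, 16, -52), -1)) = Mul(319, Pow(144, -1)) = Mul(319, Rational(1, 144)) = Rational(319, 144)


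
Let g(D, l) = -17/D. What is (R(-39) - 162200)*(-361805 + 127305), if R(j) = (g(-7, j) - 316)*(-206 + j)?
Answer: 20020437500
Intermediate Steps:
R(j) = 452170/7 - 2195*j/7 (R(j) = (-17/(-7) - 316)*(-206 + j) = (-17*(-⅐) - 316)*(-206 + j) = (17/7 - 316)*(-206 + j) = -2195*(-206 + j)/7 = 452170/7 - 2195*j/7)
(R(-39) - 162200)*(-361805 + 127305) = ((452170/7 - 2195/7*(-39)) - 162200)*(-361805 + 127305) = ((452170/7 + 85605/7) - 162200)*(-234500) = (76825 - 162200)*(-234500) = -85375*(-234500) = 20020437500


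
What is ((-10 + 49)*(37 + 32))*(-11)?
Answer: -29601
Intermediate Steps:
((-10 + 49)*(37 + 32))*(-11) = (39*69)*(-11) = 2691*(-11) = -29601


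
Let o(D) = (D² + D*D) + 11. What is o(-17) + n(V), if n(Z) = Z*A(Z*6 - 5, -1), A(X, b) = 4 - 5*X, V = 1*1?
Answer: 588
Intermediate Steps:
o(D) = 11 + 2*D² (o(D) = (D² + D²) + 11 = 2*D² + 11 = 11 + 2*D²)
V = 1
n(Z) = Z*(29 - 30*Z) (n(Z) = Z*(4 - 5*(Z*6 - 5)) = Z*(4 - 5*(6*Z - 5)) = Z*(4 - 5*(-5 + 6*Z)) = Z*(4 + (25 - 30*Z)) = Z*(29 - 30*Z))
o(-17) + n(V) = (11 + 2*(-17)²) + 1*(29 - 30*1) = (11 + 2*289) + 1*(29 - 30) = (11 + 578) + 1*(-1) = 589 - 1 = 588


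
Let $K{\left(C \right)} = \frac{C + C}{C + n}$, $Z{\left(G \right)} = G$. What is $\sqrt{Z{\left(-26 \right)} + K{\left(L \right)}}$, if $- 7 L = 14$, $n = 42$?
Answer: $\frac{3 i \sqrt{290}}{10} \approx 5.1088 i$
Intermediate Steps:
$L = -2$ ($L = \left(- \frac{1}{7}\right) 14 = -2$)
$K{\left(C \right)} = \frac{2 C}{42 + C}$ ($K{\left(C \right)} = \frac{C + C}{C + 42} = \frac{2 C}{42 + C}$)
$\sqrt{Z{\left(-26 \right)} + K{\left(L \right)}} = \sqrt{-26 + 2 \left(-2\right) \frac{1}{42 - 2}} = \sqrt{-26 + 2 \left(-2\right) \frac{1}{40}} = \sqrt{-26 - \frac{1}{10}} = \sqrt{- \frac{261}{10}} = \frac{3 i \sqrt{290}}{10}$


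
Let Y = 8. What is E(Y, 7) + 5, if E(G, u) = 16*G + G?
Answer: 141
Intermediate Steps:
E(G, u) = 17*G
E(Y, 7) + 5 = 17*8 + 5 = 136 + 5 = 141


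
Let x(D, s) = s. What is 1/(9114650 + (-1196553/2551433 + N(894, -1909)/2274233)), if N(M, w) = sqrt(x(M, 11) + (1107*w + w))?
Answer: 306886811470321643418574815220889/2797165732246361181367479492493408856730 - 458949591419036817047*I*sqrt(2201)/2797165732246361181367479492493408856730 ≈ 1.0971e-7 - 7.6976e-18*I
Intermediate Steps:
N(M, w) = sqrt(11 + 1108*w) (N(M, w) = sqrt(11 + (1107*w + w)) = sqrt(11 + 1108*w))
1/(9114650 + (-1196553/2551433 + N(894, -1909)/2274233)) = 1/(9114650 + (-1196553/2551433 + sqrt(11 + 1108*(-1909))/2274233)) = 1/(9114650 + (-1196553*1/2551433 + sqrt(11 - 2115172)*(1/2274233))) = 1/(9114650 + (-1196553/2551433 + sqrt(-2115161)*(1/2274233))) = 1/(9114650 + (-1196553/2551433 + (31*I*sqrt(2201))*(1/2274233))) = 1/(9114650 + (-1196553/2551433 + 31*I*sqrt(2201)/2274233)) = 1/(23255417596897/2551433 + 31*I*sqrt(2201)/2274233)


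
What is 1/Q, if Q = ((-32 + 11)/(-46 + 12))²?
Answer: 1156/441 ≈ 2.6213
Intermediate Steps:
Q = 441/1156 (Q = (-21/(-34))² = (-21*(-1/34))² = (21/34)² = 441/1156 ≈ 0.38149)
1/Q = 1/(441/1156) = 1156/441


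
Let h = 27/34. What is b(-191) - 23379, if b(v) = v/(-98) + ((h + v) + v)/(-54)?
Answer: -2102457929/89964 ≈ -23370.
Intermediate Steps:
h = 27/34 (h = 27*(1/34) = 27/34 ≈ 0.79412)
b(v) = -1/68 - 125*v/2646 (b(v) = v/(-98) + ((27/34 + v) + v)/(-54) = v*(-1/98) + (27/34 + 2*v)*(-1/54) = -v/98 + (-1/68 - v/27) = -1/68 - 125*v/2646)
b(-191) - 23379 = (-1/68 - 125/2646*(-191)) - 23379 = (-1/68 + 23875/2646) - 23379 = 810427/89964 - 23379 = -2102457929/89964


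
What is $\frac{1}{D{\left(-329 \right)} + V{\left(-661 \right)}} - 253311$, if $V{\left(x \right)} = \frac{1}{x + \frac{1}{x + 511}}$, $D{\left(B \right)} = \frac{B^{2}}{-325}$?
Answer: $- \frac{209122888793302}{825557857} \approx -2.5331 \cdot 10^{5}$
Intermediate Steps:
$D{\left(B \right)} = - \frac{B^{2}}{325}$ ($D{\left(B \right)} = B^{2} \left(- \frac{1}{325}\right) = - \frac{B^{2}}{325}$)
$V{\left(x \right)} = \frac{1}{x + \frac{1}{511 + x}}$
$\frac{1}{D{\left(-329 \right)} + V{\left(-661 \right)}} - 253311 = \frac{1}{- \frac{\left(-329\right)^{2}}{325} + \frac{511 - 661}{1 + \left(-661\right)^{2} + 511 \left(-661\right)}} - 253311 = \frac{1}{\left(- \frac{1}{325}\right) 108241 + \frac{1}{1 + 436921 - 337771} \left(-150\right)} - 253311 = \frac{1}{- \frac{108241}{325} + \frac{1}{99151} \left(-150\right)} - 253311 = \frac{1}{- \frac{108241}{325} - \frac{150}{99151}} - 253311 = \frac{1}{- \frac{825557857}{2478775}} - 253311 = - \frac{2478775}{825557857} - 253311 = - \frac{209122888793302}{825557857}$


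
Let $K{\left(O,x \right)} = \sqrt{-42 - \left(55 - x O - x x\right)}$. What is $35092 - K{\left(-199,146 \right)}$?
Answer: $35092 - i \sqrt{7835} \approx 35092.0 - 88.516 i$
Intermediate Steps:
$K{\left(O,x \right)} = \sqrt{-97 + x^{2} + O x}$ ($K{\left(O,x \right)} = \sqrt{-42 - \left(55 - x^{2} - O x\right)} = \sqrt{-42 + \left(-55 + x^{2} + O x\right)} = \sqrt{-97 + x^{2} + O x}$)
$35092 - K{\left(-199,146 \right)} = 35092 - \sqrt{-97 + 146^{2} - 29054} = 35092 - \sqrt{-97 + 21316 - 29054} = 35092 - \sqrt{-7835} = 35092 - i \sqrt{7835}$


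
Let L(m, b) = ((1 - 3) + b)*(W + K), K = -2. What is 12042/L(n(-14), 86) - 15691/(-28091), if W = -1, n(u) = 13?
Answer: -379045/8026 ≈ -47.227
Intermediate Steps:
L(m, b) = 6 - 3*b (L(m, b) = ((1 - 3) + b)*(-1 - 2) = (-2 + b)*(-3) = 6 - 3*b)
12042/L(n(-14), 86) - 15691/(-28091) = 12042/(6 - 3*86) - 15691/(-28091) = 12042/(6 - 258) - 15691*(-1/28091) = 12042/(-252) + 15691/28091 = 12042*(-1/252) + 15691/28091 = -669/14 + 15691/28091 = -379045/8026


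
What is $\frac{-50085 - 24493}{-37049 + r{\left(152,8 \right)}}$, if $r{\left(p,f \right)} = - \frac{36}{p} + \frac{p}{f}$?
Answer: $\frac{2833964}{1407149} \approx 2.014$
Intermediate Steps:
$\frac{-50085 - 24493}{-37049 + r{\left(152,8 \right)}} = \frac{-50085 - 24493}{-37049 + \left(- \frac{36}{152} + \frac{152}{8}\right)} = - \frac{74578}{-37049 + \left(\left(-36\right) \frac{1}{152} + 152 \cdot \frac{1}{8}\right)} = - \frac{74578}{-37049 + \left(- \frac{9}{38} + 19\right)} = - \frac{74578}{-37049 + \frac{713}{38}} = - \frac{74578}{- \frac{1407149}{38}} = \left(-74578\right) \left(- \frac{38}{1407149}\right) = \frac{2833964}{1407149}$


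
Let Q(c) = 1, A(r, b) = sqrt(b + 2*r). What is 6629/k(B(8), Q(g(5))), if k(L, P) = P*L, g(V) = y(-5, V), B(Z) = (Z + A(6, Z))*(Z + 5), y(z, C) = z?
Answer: 13258/143 - 6629*sqrt(5)/286 ≈ 40.885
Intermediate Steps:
B(Z) = (5 + Z)*(Z + sqrt(12 + Z)) (B(Z) = (Z + sqrt(Z + 2*6))*(Z + 5) = (Z + sqrt(Z + 12))*(5 + Z) = (Z + sqrt(12 + Z))*(5 + Z) = (5 + Z)*(Z + sqrt(12 + Z)))
g(V) = -5
k(L, P) = L*P
6629/k(B(8), Q(g(5))) = 6629/(((8**2 + 5*8 + 5*sqrt(12 + 8) + 8*sqrt(12 + 8))*1)) = 6629/(((64 + 40 + 5*sqrt(20) + 8*sqrt(20))*1)) = 6629/(((64 + 40 + 5*(2*sqrt(5)) + 8*(2*sqrt(5)))*1)) = 6629/(((64 + 40 + 10*sqrt(5) + 16*sqrt(5))*1)) = 6629/(((104 + 26*sqrt(5))*1)) = 6629/(104 + 26*sqrt(5))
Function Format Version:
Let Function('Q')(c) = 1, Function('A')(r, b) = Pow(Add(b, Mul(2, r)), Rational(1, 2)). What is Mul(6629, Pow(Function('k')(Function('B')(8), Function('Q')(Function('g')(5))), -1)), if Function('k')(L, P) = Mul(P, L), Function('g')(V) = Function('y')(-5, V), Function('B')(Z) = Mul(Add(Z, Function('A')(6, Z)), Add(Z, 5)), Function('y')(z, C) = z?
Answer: Add(Rational(13258, 143), Mul(Rational(-6629, 286), Pow(5, Rational(1, 2)))) ≈ 40.885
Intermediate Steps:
Function('B')(Z) = Mul(Add(5, Z), Add(Z, Pow(Add(12, Z), Rational(1, 2)))) (Function('B')(Z) = Mul(Add(Z, Pow(Add(Z, Mul(2, 6)), Rational(1, 2))), Add(Z, 5)) = Mul(Add(Z, Pow(Add(Z, 12), Rational(1, 2))), Add(5, Z)) = Mul(Add(Z, Pow(Add(12, Z), Rational(1, 2))), Add(5, Z)) = Mul(Add(5, Z), Add(Z, Pow(Add(12, Z), Rational(1, 2)))))
Function('g')(V) = -5
Function('k')(L, P) = Mul(L, P)
Mul(6629, Pow(Function('k')(Function('B')(8), Function('Q')(Function('g')(5))), -1)) = Mul(6629, Pow(Mul(Add(Pow(8, 2), Mul(5, 8), Mul(5, Pow(Add(12, 8), Rational(1, 2))), Mul(8, Pow(Add(12, 8), Rational(1, 2)))), 1), -1)) = Mul(6629, Pow(Mul(Add(64, 40, Mul(5, Pow(20, Rational(1, 2))), Mul(8, Pow(20, Rational(1, 2)))), 1), -1)) = Mul(6629, Pow(Mul(Add(64, 40, Mul(5, Mul(2, Pow(5, Rational(1, 2)))), Mul(8, Mul(2, Pow(5, Rational(1, 2))))), 1), -1)) = Mul(6629, Pow(Mul(Add(64, 40, Mul(10, Pow(5, Rational(1, 2))), Mul(16, Pow(5, Rational(1, 2)))), 1), -1)) = Mul(6629, Pow(Mul(Add(104, Mul(26, Pow(5, Rational(1, 2)))), 1), -1)) = Mul(6629, Pow(Add(104, Mul(26, Pow(5, Rational(1, 2)))), -1))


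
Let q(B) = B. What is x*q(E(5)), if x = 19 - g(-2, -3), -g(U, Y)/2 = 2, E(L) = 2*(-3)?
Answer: -138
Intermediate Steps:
E(L) = -6
g(U, Y) = -4 (g(U, Y) = -2*2 = -4)
x = 23 (x = 19 - 1*(-4) = 19 + 4 = 23)
x*q(E(5)) = 23*(-6) = -138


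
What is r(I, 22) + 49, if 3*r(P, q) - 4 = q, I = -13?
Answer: 173/3 ≈ 57.667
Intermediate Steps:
r(P, q) = 4/3 + q/3
r(I, 22) + 49 = (4/3 + (1/3)*22) + 49 = (4/3 + 22/3) + 49 = 26/3 + 49 = 173/3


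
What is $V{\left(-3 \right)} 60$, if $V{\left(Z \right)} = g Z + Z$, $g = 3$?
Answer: $-720$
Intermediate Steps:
$V{\left(Z \right)} = 4 Z$ ($V{\left(Z \right)} = 3 Z + Z = 4 Z$)
$V{\left(-3 \right)} 60 = 4 \left(-3\right) 60 = \left(-12\right) 60 = -720$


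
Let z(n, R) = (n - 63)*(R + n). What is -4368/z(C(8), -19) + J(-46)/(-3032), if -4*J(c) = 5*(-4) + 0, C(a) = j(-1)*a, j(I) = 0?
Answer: -630941/172824 ≈ -3.6508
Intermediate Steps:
C(a) = 0 (C(a) = 0*a = 0)
z(n, R) = (-63 + n)*(R + n)
J(c) = 5 (J(c) = -(5*(-4) + 0)/4 = -(-20 + 0)/4 = -1/4*(-20) = 5)
-4368/z(C(8), -19) + J(-46)/(-3032) = -4368/(0**2 - 63*(-19) - 63*0 - 19*0) + 5/(-3032) = -4368/(0 + 1197 + 0 + 0) + 5*(-1/3032) = -4368/1197 - 5/3032 = -4368*1/1197 - 5/3032 = -208/57 - 5/3032 = -630941/172824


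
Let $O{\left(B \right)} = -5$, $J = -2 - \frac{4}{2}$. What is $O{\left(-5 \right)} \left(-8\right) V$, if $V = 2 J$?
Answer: $-320$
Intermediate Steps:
$J = -4$ ($J = -2 - 4 \cdot \frac{1}{2} = -2 - 2 = -4$)
$V = -8$ ($V = 2 \left(-4\right) = -8$)
$O{\left(-5 \right)} \left(-8\right) V = \left(-5\right) \left(-8\right) \left(-8\right) = 40 \left(-8\right) = -320$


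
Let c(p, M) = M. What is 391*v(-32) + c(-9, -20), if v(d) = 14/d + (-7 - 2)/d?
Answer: -2595/32 ≈ -81.094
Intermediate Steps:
v(d) = 5/d (v(d) = 14/d - 9/d = 5/d)
391*v(-32) + c(-9, -20) = 391*(5/(-32)) - 20 = 391*(5*(-1/32)) - 20 = 391*(-5/32) - 20 = -1955/32 - 20 = -2595/32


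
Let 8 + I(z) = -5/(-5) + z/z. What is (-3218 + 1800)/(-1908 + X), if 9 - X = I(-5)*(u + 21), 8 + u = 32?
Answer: 1418/1629 ≈ 0.87047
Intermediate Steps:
u = 24 (u = -8 + 32 = 24)
I(z) = -6 (I(z) = -8 + (-5/(-5) + z/z) = -8 + (-5*(-⅕) + 1) = -8 + (1 + 1) = -8 + 2 = -6)
X = 279 (X = 9 - (-6)*(24 + 21) = 9 - (-6)*45 = 9 - 1*(-270) = 9 + 270 = 279)
(-3218 + 1800)/(-1908 + X) = (-3218 + 1800)/(-1908 + 279) = -1418/(-1629) = -1418*(-1/1629) = 1418/1629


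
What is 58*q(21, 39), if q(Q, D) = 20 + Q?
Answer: 2378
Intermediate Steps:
58*q(21, 39) = 58*(20 + 21) = 58*41 = 2378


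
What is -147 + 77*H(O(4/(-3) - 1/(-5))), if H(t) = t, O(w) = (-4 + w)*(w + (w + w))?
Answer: 89768/75 ≈ 1196.9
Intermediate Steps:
O(w) = 3*w*(-4 + w) (O(w) = (-4 + w)*(w + 2*w) = (-4 + w)*(3*w) = 3*w*(-4 + w))
-147 + 77*H(O(4/(-3) - 1/(-5))) = -147 + 77*(3*(4/(-3) - 1/(-5))*(-4 + (4/(-3) - 1/(-5)))) = -147 + 77*(3*(4*(-1/3) - 1*(-1/5))*(-4 + (4*(-1/3) - 1*(-1/5)))) = -147 + 77*(3*(-4/3 + 1/5)*(-4 + (-4/3 + 1/5))) = -147 + 77*(3*(-17/15)*(-4 - 17/15)) = -147 + 77*(3*(-17/15)*(-77/15)) = -147 + 77*(1309/75) = -147 + 100793/75 = 89768/75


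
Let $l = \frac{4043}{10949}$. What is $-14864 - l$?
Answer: $- \frac{162749979}{10949} \approx -14864.0$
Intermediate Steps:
$l = \frac{4043}{10949}$ ($l = 4043 \cdot \frac{1}{10949} = \frac{4043}{10949} \approx 0.36926$)
$-14864 - l = -14864 - \frac{4043}{10949} = - \frac{162749979}{10949}$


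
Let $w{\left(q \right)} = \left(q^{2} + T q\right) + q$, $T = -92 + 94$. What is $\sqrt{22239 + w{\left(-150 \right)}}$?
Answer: $3 \sqrt{4921} \approx 210.45$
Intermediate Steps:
$T = 2$
$w{\left(q \right)} = q^{2} + 3 q$ ($w{\left(q \right)} = \left(q^{2} + 2 q\right) + q = q^{2} + 3 q$)
$\sqrt{22239 + w{\left(-150 \right)}} = \sqrt{22239 - 150 \left(3 - 150\right)} = \sqrt{22239 - -22050} = \sqrt{22239 + 22050} = \sqrt{44289} = 3 \sqrt{4921}$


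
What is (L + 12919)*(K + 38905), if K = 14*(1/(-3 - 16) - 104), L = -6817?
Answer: 4341676734/19 ≈ 2.2851e+8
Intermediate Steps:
K = -27678/19 (K = 14*(1/(-19) - 104) = 14*(-1/19 - 104) = 14*(-1977/19) = -27678/19 ≈ -1456.7)
(L + 12919)*(K + 38905) = (-6817 + 12919)*(-27678/19 + 38905) = 6102*(711517/19) = 4341676734/19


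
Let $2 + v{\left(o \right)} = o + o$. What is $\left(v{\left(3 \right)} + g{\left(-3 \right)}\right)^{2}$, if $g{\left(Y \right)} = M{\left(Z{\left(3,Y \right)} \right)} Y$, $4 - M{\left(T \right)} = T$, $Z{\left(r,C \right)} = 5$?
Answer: $49$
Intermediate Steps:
$v{\left(o \right)} = -2 + 2 o$ ($v{\left(o \right)} = -2 + \left(o + o\right) = -2 + 2 o$)
$M{\left(T \right)} = 4 - T$
$g{\left(Y \right)} = - Y$ ($g{\left(Y \right)} = \left(4 - 5\right) Y = - Y$)
$\left(v{\left(3 \right)} + g{\left(-3 \right)}\right)^{2} = \left(\left(-2 + 2 \cdot 3\right) - -3\right)^{2} = \left(\left(-2 + 6\right) + 3\right)^{2} = \left(4 + 3\right)^{2} = 7^{2} = 49$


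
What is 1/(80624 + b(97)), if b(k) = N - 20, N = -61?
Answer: 1/80543 ≈ 1.2416e-5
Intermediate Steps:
b(k) = -81 (b(k) = -61 - 20 = -81)
1/(80624 + b(97)) = 1/(80624 - 81) = 1/80543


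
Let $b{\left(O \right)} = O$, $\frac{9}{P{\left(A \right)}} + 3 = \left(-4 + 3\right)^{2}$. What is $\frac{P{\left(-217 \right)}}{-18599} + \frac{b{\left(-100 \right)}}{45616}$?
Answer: $- \frac{413657}{212102996} \approx -0.0019503$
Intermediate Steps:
$P{\left(A \right)} = - \frac{9}{2}$ ($P{\left(A \right)} = \frac{9}{-3 + \left(-4 + 3\right)^{2}} = \frac{9}{-3 + \left(-1\right)^{2}} = \frac{9}{-3 + 1} = \frac{9}{-2} = 9 \left(- \frac{1}{2}\right) = - \frac{9}{2}$)
$\frac{P{\left(-217 \right)}}{-18599} + \frac{b{\left(-100 \right)}}{45616} = - \frac{9}{2 \left(-18599\right)} - \frac{100}{45616} = \left(- \frac{9}{2}\right) \left(- \frac{1}{18599}\right) - \frac{25}{11404} = \frac{9}{37198} - \frac{25}{11404} = - \frac{413657}{212102996}$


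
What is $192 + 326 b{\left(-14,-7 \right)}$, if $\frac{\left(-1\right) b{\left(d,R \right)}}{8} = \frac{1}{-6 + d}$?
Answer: $\frac{1612}{5} \approx 322.4$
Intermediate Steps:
$b{\left(d,R \right)} = - \frac{8}{-6 + d}$
$192 + 326 b{\left(-14,-7 \right)} = 192 + 326 \left(- \frac{8}{-6 - 14}\right) = 192 + 326 \left(- \frac{8}{-20}\right) = 192 + 326 \left(\left(-8\right) \left(- \frac{1}{20}\right)\right) = 192 + 326 \cdot \frac{2}{5} = 192 + \frac{652}{5} = \frac{1612}{5}$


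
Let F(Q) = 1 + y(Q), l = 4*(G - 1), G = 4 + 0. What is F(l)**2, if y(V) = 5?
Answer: 36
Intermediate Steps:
G = 4
l = 12 (l = 4*(4 - 1) = 4*3 = 12)
F(Q) = 6 (F(Q) = 1 + 5 = 6)
F(l)**2 = 6**2 = 36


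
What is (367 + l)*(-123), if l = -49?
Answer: -39114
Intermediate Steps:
(367 + l)*(-123) = (367 - 49)*(-123) = 318*(-123) = -39114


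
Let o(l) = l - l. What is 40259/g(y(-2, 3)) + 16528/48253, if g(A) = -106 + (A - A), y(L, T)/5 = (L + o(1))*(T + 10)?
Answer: -1940865559/5114818 ≈ -379.46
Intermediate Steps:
o(l) = 0
y(L, T) = 5*L*(10 + T) (y(L, T) = 5*((L + 0)*(T + 10)) = 5*(L*(10 + T)) = 5*L*(10 + T))
g(A) = -106 (g(A) = -106 + 0 = -106)
40259/g(y(-2, 3)) + 16528/48253 = 40259/(-106) + 16528/48253 = 40259*(-1/106) + 16528*(1/48253) = -40259/106 + 16528/48253 = -1940865559/5114818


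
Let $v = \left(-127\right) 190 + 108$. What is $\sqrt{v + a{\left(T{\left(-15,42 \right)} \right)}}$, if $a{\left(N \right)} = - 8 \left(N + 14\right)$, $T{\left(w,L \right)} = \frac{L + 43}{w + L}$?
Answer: $\frac{i \sqrt{1956894}}{9} \approx 155.43 i$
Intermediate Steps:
$v = -24022$ ($v = -24130 + 108 = -24022$)
$T{\left(w,L \right)} = \frac{43 + L}{L + w}$
$a{\left(N \right)} = -112 - 8 N$ ($a{\left(N \right)} = - 8 \left(14 + N\right) = -112 - 8 N$)
$\sqrt{v + a{\left(T{\left(-15,42 \right)} \right)}} = \sqrt{-24022 - \left(112 + 8 \frac{43 + 42}{42 - 15}\right)} = \sqrt{-24022 - \left(112 + 8 \cdot \frac{1}{27} \cdot 85\right)} = \sqrt{-24022 - \frac{3704}{27}} = \sqrt{- \frac{652298}{27}} = \frac{i \sqrt{1956894}}{9}$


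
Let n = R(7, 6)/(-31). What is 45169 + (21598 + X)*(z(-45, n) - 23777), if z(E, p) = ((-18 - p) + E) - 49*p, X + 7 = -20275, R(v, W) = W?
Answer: -970781601/31 ≈ -3.1316e+7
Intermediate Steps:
X = -20282 (X = -7 - 20275 = -20282)
n = -6/31 (n = 6/(-31) = 6*(-1/31) = -6/31 ≈ -0.19355)
z(E, p) = -18 + E - 50*p (z(E, p) = (-18 + E - p) - 49*p = -18 + E - 50*p)
45169 + (21598 + X)*(z(-45, n) - 23777) = 45169 + (21598 - 20282)*((-18 - 45 - 50*(-6/31)) - 23777) = 45169 + 1316*((-18 - 45 + 300/31) - 23777) = 45169 + 1316*(-1653/31 - 23777) = 45169 + 1316*(-738740/31) = 45169 - 972181840/31 = -970781601/31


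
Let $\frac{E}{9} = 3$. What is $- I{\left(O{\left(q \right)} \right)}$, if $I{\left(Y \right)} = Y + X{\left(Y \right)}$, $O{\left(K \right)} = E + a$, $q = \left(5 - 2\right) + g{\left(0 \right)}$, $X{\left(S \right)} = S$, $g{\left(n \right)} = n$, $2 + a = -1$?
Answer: $-48$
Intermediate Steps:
$a = -3$ ($a = -2 - 1 = -3$)
$E = 27$ ($E = 9 \cdot 3 = 27$)
$q = 3$ ($q = \left(5 - 2\right) + 0 = 3 + 0 = 3$)
$O{\left(K \right)} = 24$ ($O{\left(K \right)} = 27 - 3 = 24$)
$I{\left(Y \right)} = 2 Y$ ($I{\left(Y \right)} = Y + Y = 2 Y$)
$- I{\left(O{\left(q \right)} \right)} = - 2 \cdot 24 = \left(-1\right) 48 = -48$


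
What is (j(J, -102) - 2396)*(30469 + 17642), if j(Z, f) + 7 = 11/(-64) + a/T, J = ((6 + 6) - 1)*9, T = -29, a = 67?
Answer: -7406729925/64 ≈ -1.1573e+8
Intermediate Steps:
J = 99 (J = (12 - 1)*9 = 11*9 = 99)
j(Z, f) = -17599/1856 (j(Z, f) = -7 + (11/(-64) + 67/(-29)) = -7 + (11*(-1/64) + 67*(-1/29)) = -7 + (-11/64 - 67/29) = -7 - 4607/1856 = -17599/1856)
(j(J, -102) - 2396)*(30469 + 17642) = (-17599/1856 - 2396)*(30469 + 17642) = -4464575/1856*48111 = -7406729925/64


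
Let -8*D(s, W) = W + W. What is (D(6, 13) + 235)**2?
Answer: 859329/16 ≈ 53708.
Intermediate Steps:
D(s, W) = -W/4 (D(s, W) = -(W + W)/8 = -W/4)
(D(6, 13) + 235)**2 = (-1/4*13 + 235)**2 = (-13/4 + 235)**2 = (927/4)**2 = 859329/16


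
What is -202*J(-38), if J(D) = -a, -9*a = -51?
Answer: 3434/3 ≈ 1144.7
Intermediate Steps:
a = 17/3 (a = -⅑*(-51) = 17/3 ≈ 5.6667)
J(D) = -17/3 (J(D) = -1*17/3 = -17/3)
-202*J(-38) = -202*(-17/3) = 3434/3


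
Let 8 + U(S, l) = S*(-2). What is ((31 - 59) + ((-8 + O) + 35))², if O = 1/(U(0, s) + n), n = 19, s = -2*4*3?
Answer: 100/121 ≈ 0.82645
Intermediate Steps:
s = -24 (s = -8*3 = -24)
U(S, l) = -8 - 2*S (U(S, l) = -8 + S*(-2) = -8 - 2*S)
O = 1/11 (O = 1/((-8 - 2*0) + 19) = 1/((-8 + 0) + 19) = 1/(-8 + 19) = 1/11 ≈ 0.090909)
((31 - 59) + ((-8 + O) + 35))² = ((31 - 59) + ((-8 + 1/11) + 35))² = (-28 + (-87/11 + 35))² = (-28 + 298/11)² = (-10/11)² = 100/121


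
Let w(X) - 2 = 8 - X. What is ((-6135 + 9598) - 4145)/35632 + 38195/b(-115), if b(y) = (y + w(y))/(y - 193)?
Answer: -20958849637/17816 ≈ -1.1764e+6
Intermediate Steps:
w(X) = 10 - X (w(X) = 2 + (8 - X) = 10 - X)
b(y) = 10/(-193 + y) (b(y) = (y + (10 - y))/(y - 193) = 10/(-193 + y))
((-6135 + 9598) - 4145)/35632 + 38195/b(-115) = ((-6135 + 9598) - 4145)/35632 + 38195/((10/(-193 - 115))) = (3463 - 4145)*(1/35632) + 38195/((10/(-308))) = -682*1/35632 + 38195/((10*(-1/308))) = -341/17816 + 38195/(-5/154) = -341/17816 + 38195*(-154/5) = -341/17816 - 1176406 = -20958849637/17816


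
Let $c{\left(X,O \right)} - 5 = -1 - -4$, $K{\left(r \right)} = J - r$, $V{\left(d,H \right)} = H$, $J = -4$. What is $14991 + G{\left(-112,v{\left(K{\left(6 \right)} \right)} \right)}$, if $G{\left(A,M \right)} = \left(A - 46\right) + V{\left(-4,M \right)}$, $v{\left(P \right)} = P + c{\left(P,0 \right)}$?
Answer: $14831$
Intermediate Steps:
$K{\left(r \right)} = -4 - r$
$c{\left(X,O \right)} = 8$ ($c{\left(X,O \right)} = 5 - -3 = 5 + \left(-1 + 4\right) = 5 + 3 = 8$)
$v{\left(P \right)} = 8 + P$ ($v{\left(P \right)} = P + 8 = 8 + P$)
$G{\left(A,M \right)} = -46 + A + M$ ($G{\left(A,M \right)} = \left(A - 46\right) + M = \left(-46 + A\right) + M = -46 + A + M$)
$14991 + G{\left(-112,v{\left(K{\left(6 \right)} \right)} \right)} = 14991 - 160 = 14831$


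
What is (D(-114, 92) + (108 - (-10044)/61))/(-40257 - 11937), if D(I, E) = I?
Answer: -1613/530639 ≈ -0.0030397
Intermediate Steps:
(D(-114, 92) + (108 - (-10044)/61))/(-40257 - 11937) = (-114 + (108 - (-10044)/61))/(-40257 - 11937) = (-114 + (108 - (-10044)/61))/(-52194) = (-114 + (108 - 108*(-93/61)))*(-1/52194) = (-114 + (108 + 10044/61))*(-1/52194) = (-114 + 16632/61)*(-1/52194) = (9678/61)*(-1/52194) = -1613/530639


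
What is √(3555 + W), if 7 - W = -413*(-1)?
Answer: √3149 ≈ 56.116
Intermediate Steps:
W = -406 (W = 7 - (-413)*(-1) = 7 - 1*413 = 7 - 413 = -406)
√(3555 + W) = √(3555 - 406) = √3149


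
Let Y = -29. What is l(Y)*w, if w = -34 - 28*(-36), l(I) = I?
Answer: -28246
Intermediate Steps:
w = 974 (w = -34 + 1008 = 974)
l(Y)*w = -29*974 = -28246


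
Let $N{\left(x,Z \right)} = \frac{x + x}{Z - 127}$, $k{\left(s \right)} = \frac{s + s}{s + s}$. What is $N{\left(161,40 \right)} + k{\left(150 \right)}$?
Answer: $- \frac{235}{87} \approx -2.7011$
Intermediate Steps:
$k{\left(s \right)} = 1$ ($k{\left(s \right)} = \frac{2 s}{2 s} = 2 s \frac{1}{2 s} = 1$)
$N{\left(x,Z \right)} = \frac{2 x}{-127 + Z}$
$N{\left(161,40 \right)} + k{\left(150 \right)} = 2 \cdot 161 \frac{1}{-127 + 40} + 1 = 2 \cdot 161 \frac{1}{-87} + 1 = 2 \cdot 161 \left(- \frac{1}{87}\right) + 1 = - \frac{322}{87} + 1 = - \frac{235}{87}$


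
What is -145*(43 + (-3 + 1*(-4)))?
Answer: -5220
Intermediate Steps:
-145*(43 + (-3 + 1*(-4))) = -145*(43 + (-3 - 4)) = -145*(43 - 7) = -145*36 = -5220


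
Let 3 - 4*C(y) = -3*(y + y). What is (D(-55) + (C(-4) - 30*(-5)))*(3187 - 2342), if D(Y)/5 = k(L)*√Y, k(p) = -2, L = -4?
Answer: 489255/4 - 8450*I*√55 ≈ 1.2231e+5 - 62667.0*I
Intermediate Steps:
D(Y) = -10*√Y (D(Y) = 5*(-2*√Y) = -10*√Y)
C(y) = ¾ + 3*y/2 (C(y) = ¾ - (-3)*(y + y)/4 = ¾ - (-3)*2*y/4 = ¾ - (-3)*y/2 = ¾ + 3*y/2)
(D(-55) + (C(-4) - 30*(-5)))*(3187 - 2342) = (-10*I*√55 + ((¾ + (3/2)*(-4)) - 30*(-5)))*(3187 - 2342) = (-10*I*√55 + ((¾ - 6) + 150))*845 = (-10*I*√55 + (-21/4 + 150))*845 = (-10*I*√55 + 579/4)*845 = (579/4 - 10*I*√55)*845 = 489255/4 - 8450*I*√55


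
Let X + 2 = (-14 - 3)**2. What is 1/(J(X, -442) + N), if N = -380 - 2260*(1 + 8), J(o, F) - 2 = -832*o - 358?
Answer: -1/259860 ≈ -3.8482e-6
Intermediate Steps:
X = 287 (X = -2 + (-14 - 3)**2 = -2 + (-17)**2 = -2 + 289 = 287)
J(o, F) = -356 - 832*o (J(o, F) = 2 + (-832*o - 358) = 2 + (-358 - 832*o) = -356 - 832*o)
N = -20720 (N = -380 - 2260*9 = -380 - 452*45 = -380 - 20340 = -20720)
1/(J(X, -442) + N) = 1/((-356 - 832*287) - 20720) = 1/((-356 - 238784) - 20720) = 1/(-239140 - 20720) = 1/(-259860) = -1/259860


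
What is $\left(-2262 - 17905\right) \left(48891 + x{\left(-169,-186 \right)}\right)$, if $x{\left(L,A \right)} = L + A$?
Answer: $-978825512$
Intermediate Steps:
$x{\left(L,A \right)} = A + L$
$\left(-2262 - 17905\right) \left(48891 + x{\left(-169,-186 \right)}\right) = \left(-2262 - 17905\right) \left(48891 - 355\right) = - 20167 \left(48891 - 355\right) = \left(-20167\right) 48536 = -978825512$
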